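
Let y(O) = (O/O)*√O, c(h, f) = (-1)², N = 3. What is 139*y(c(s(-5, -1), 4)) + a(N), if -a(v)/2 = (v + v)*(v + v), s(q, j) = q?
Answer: 67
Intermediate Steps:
c(h, f) = 1
a(v) = -8*v² (a(v) = -2*(v + v)*(v + v) = -2*2*v*2*v = -8*v²)
y(O) = √O (y(O) = 1*√O = √O)
139*y(c(s(-5, -1), 4)) + a(N) = 139*√1 - 8*3² = 139*1 - 8*9 = 139 - 72 = 67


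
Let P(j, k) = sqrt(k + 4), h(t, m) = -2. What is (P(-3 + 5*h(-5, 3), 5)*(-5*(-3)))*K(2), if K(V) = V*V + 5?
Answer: 405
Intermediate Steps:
K(V) = 5 + V**2 (K(V) = V**2 + 5 = 5 + V**2)
P(j, k) = sqrt(4 + k)
(P(-3 + 5*h(-5, 3), 5)*(-5*(-3)))*K(2) = (sqrt(4 + 5)*(-5*(-3)))*(5 + 2**2) = (sqrt(9)*15)*(5 + 4) = (3*15)*9 = 45*9 = 405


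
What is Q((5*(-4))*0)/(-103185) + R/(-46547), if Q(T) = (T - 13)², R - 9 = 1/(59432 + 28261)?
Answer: -257089836343/140395095612045 ≈ -0.0018312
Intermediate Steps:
R = 789238/87693 (R = 9 + 1/(59432 + 28261) = 9 + 1/87693 = 789238/87693 ≈ 9.0000)
Q(T) = (-13 + T)²
Q((5*(-4))*0)/(-103185) + R/(-46547) = (-13 + (5*(-4))*0)²/(-103185) + (789238/87693)/(-46547) = (-13 - 20*0)²*(-1/103185) + (789238/87693)*(-1/46547) = (-13 + 0)²*(-1/103185) - 789238/4081846071 = (-13)²*(-1/103185) - 789238/4081846071 = 169*(-1/103185) - 789238/4081846071 = -169/103185 - 789238/4081846071 = -257089836343/140395095612045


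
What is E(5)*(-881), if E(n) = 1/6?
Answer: -881/6 ≈ -146.83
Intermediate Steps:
E(n) = 1/6
E(5)*(-881) = (1/6)*(-881) = -881/6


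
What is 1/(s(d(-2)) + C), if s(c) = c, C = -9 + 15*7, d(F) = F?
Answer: 1/94 ≈ 0.010638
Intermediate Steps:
C = 96 (C = -9 + 105 = 96)
1/(s(d(-2)) + C) = 1/(-2 + 96) = 1/94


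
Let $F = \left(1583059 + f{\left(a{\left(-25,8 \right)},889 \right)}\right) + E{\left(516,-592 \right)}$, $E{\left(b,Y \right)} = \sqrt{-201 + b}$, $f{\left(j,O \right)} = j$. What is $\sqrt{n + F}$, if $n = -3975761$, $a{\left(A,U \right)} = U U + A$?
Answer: $\sqrt{-2392663 + 3 \sqrt{35}} \approx 1546.8 i$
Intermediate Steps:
$a{\left(A,U \right)} = A + U^{2}$ ($a{\left(A,U \right)} = U^{2} + A = A + U^{2}$)
$F = 1583098 + 3 \sqrt{35}$ ($F = \left(1583059 - \left(25 - 8^{2}\right)\right) + \sqrt{-201 + 516} = \left(1583059 + \left(-25 + 64\right)\right) + \sqrt{315} = \left(1583059 + 39\right) + 3 \sqrt{35} = 1583098 + 3 \sqrt{35} \approx 1.5831 \cdot 10^{6}$)
$\sqrt{n + F} = \sqrt{-3975761 + \left(1583098 + 3 \sqrt{35}\right)} = \sqrt{-2392663 + 3 \sqrt{35}}$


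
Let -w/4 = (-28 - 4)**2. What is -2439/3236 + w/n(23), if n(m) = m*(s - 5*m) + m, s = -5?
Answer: 6579113/8856932 ≈ 0.74282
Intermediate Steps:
w = -4096 (w = -4*(-28 - 4)**2 = -4*(-32)**2 = -4*1024 = -4096)
n(m) = m + m*(-5 - 5*m) (n(m) = m*(-5 - 5*m) + m = m + m*(-5 - 5*m))
-2439/3236 + w/n(23) = -2439/3236 - 4096*(-1/(23*(4 + 5*23))) = -2439*1/3236 - 4096*(-1/(23*(4 + 115))) = -2439/3236 - 4096/((-1*23*119)) = -2439/3236 - 4096/(-2737) = -2439/3236 - 4096*(-1/2737) = -2439/3236 + 4096/2737 = 6579113/8856932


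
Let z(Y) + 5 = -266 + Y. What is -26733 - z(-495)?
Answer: -25967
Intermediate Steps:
z(Y) = -271 + Y (z(Y) = -5 + (-266 + Y) = -271 + Y)
-26733 - z(-495) = -26733 - (-271 - 495) = -26733 - 1*(-766) = -26733 + 766 = -25967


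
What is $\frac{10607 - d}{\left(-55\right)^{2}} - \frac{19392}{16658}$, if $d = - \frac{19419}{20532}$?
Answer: $\frac{36723149759}{15676010900} \approx 2.3426$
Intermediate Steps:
$d = - \frac{6473}{6844}$ ($d = \left(-19419\right) \frac{1}{20532} = - \frac{6473}{6844} \approx -0.94579$)
$\frac{10607 - d}{\left(-55\right)^{2}} - \frac{19392}{16658} = \frac{10607 - - \frac{6473}{6844}}{\left(-55\right)^{2}} - \frac{19392}{16658} = \frac{10607 + \frac{6473}{6844}}{3025} - \frac{9696}{8329} = \frac{72600781}{6844} \cdot \frac{1}{3025} - \frac{9696}{8329} = \frac{6600071}{1882100} - \frac{9696}{8329} = \frac{36723149759}{15676010900}$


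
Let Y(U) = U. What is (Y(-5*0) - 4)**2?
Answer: 16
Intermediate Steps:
(Y(-5*0) - 4)**2 = (-5*0 - 4)**2 = (0 - 4)**2 = (-4)**2 = 16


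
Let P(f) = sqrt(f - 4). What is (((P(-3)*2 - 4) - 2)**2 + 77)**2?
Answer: 3193 - 4080*I*sqrt(7) ≈ 3193.0 - 10795.0*I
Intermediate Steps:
P(f) = sqrt(-4 + f)
(((P(-3)*2 - 4) - 2)**2 + 77)**2 = (((sqrt(-4 - 3)*2 - 4) - 2)**2 + 77)**2 = (((sqrt(-7)*2 - 4) - 2)**2 + 77)**2 = ((((I*sqrt(7))*2 - 4) - 2)**2 + 77)**2 = (((2*I*sqrt(7) - 4) - 2)**2 + 77)**2 = (((-4 + 2*I*sqrt(7)) - 2)**2 + 77)**2 = ((-6 + 2*I*sqrt(7))**2 + 77)**2 = (77 + (-6 + 2*I*sqrt(7))**2)**2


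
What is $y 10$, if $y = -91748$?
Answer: $-917480$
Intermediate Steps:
$y 10 = \left(-91748\right) 10 = -917480$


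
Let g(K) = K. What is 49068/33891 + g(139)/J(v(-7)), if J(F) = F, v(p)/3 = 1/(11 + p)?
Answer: 6330200/33891 ≈ 186.78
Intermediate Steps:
v(p) = 3/(11 + p)
49068/33891 + g(139)/J(v(-7)) = 49068/33891 + 139/((3/(11 - 7))) = 49068*(1/33891) + 139/((3/4)) = 16356/11297 + 139/((3*(1/4))) = 16356/11297 + 139/(3/4) = 16356/11297 + 139*(4/3) = 16356/11297 + 556/3 = 6330200/33891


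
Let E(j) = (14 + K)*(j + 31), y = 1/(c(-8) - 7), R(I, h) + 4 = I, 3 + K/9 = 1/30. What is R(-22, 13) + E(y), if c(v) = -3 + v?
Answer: -75419/180 ≈ -418.99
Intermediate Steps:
K = -267/10 (K = -27 + 9/30 = -27 + 9*(1/30) = -27 + 3/10 = -267/10 ≈ -26.700)
R(I, h) = -4 + I
y = -1/18 (y = 1/((-3 - 8) - 7) = 1/(-11 - 7) = 1/(-18) = -1/18 ≈ -0.055556)
E(j) = -3937/10 - 127*j/10 (E(j) = (14 - 267/10)*(j + 31) = -127*(31 + j)/10 = -3937/10 - 127*j/10)
R(-22, 13) + E(y) = (-4 - 22) + (-3937/10 - 127/10*(-1/18)) = -26 + (-3937/10 + 127/180) = -26 - 70739/180 = -75419/180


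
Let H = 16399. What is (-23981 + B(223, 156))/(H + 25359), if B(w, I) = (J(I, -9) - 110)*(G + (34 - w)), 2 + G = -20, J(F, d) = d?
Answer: 564/20879 ≈ 0.027013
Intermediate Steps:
G = -22 (G = -2 - 20 = -22)
B(w, I) = -1428 + 119*w (B(w, I) = (-9 - 110)*(-22 + (34 - w)) = -119*(12 - w) = -1428 + 119*w)
(-23981 + B(223, 156))/(H + 25359) = (-23981 + (-1428 + 119*223))/(16399 + 25359) = (-23981 + (-1428 + 26537))/41758 = (-23981 + 25109)*(1/41758) = 1128*(1/41758) = 564/20879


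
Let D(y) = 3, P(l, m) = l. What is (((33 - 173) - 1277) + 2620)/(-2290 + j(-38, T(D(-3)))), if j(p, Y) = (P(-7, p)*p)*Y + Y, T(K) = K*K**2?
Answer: 1203/4919 ≈ 0.24456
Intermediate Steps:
T(K) = K**3
j(p, Y) = Y - 7*Y*p (j(p, Y) = (-7*p)*Y + Y = -7*Y*p + Y = Y - 7*Y*p)
(((33 - 173) - 1277) + 2620)/(-2290 + j(-38, T(D(-3)))) = (((33 - 173) - 1277) + 2620)/(-2290 + 3**3*(1 - 7*(-38))) = ((-140 - 1277) + 2620)/(-2290 + 27*(1 + 266)) = (-1417 + 2620)/(-2290 + 27*267) = 1203/(-2290 + 7209) = 1203/4919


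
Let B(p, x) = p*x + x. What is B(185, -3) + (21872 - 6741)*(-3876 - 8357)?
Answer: -185098081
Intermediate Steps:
B(p, x) = x + p*x
B(185, -3) + (21872 - 6741)*(-3876 - 8357) = -3*(1 + 185) + (21872 - 6741)*(-3876 - 8357) = -3*186 + 15131*(-12233) = -558 - 185097523 = -185098081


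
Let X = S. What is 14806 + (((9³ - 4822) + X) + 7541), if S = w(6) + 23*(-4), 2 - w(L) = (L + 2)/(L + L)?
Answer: 54490/3 ≈ 18163.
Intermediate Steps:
w(L) = 2 - (2 + L)/(2*L) (w(L) = 2 - (L + 2)/(L + L) = 2 - (2 + L)/(2*L))
S = -272/3 (S = (3/2 - 1/6) + 23*(-4) = (3/2 - 1*⅙) - 92 = (3/2 - ⅙) - 92 = 4/3 - 92 = -272/3 ≈ -90.667)
X = -272/3 ≈ -90.667
14806 + (((9³ - 4822) + X) + 7541) = 14806 + (((9³ - 4822) - 272/3) + 7541) = 14806 + (((729 - 4822) - 272/3) + 7541) = 14806 + ((-4093 - 272/3) + 7541) = 14806 + (-12551/3 + 7541) = 14806 + 10072/3 = 54490/3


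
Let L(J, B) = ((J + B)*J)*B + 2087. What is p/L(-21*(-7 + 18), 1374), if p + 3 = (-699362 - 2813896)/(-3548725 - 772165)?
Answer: 674958/111966375366925 ≈ 6.0282e-9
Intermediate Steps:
L(J, B) = 2087 + B*J*(B + J) (L(J, B) = ((B + J)*J)*B + 2087 = (J*(B + J))*B + 2087 = B*J*(B + J) + 2087 = 2087 + B*J*(B + J))
p = -674958/308635 (p = -3 + (-699362 - 2813896)/(-3548725 - 772165) = -3 - 3513258/(-4320890) = -3 - 3513258*(-1/4320890) = -3 + 250947/308635 = -674958/308635 ≈ -2.1869)
p/L(-21*(-7 + 18), 1374) = -674958/(308635*(2087 + 1374*(-21*(-7 + 18))**2 - 21*(-7 + 18)*1374**2)) = -674958/(308635*(2087 + 1374*(-21*11)**2 - 21*11*1887876)) = -674958/(308635*(2087 + 1374*(-231)**2 - 231*1887876)) = -674958/(308635*(2087 + 1374*53361 - 436099356)) = -674958/(308635*(2087 + 73318014 - 436099356)) = -674958/308635/(-362779255) = -674958/308635*(-1/362779255) = 674958/111966375366925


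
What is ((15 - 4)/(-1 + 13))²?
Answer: 121/144 ≈ 0.84028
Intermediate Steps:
((15 - 4)/(-1 + 13))² = (11/12)² = 121/144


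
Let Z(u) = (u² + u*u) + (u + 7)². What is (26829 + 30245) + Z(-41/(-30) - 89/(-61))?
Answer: 63837304481/1116300 ≈ 57187.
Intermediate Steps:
Z(u) = (7 + u)² + 2*u² (Z(u) = (u² + u²) + (7 + u)² = 2*u² + (7 + u)² = (7 + u)² + 2*u²)
(26829 + 30245) + Z(-41/(-30) - 89/(-61)) = (26829 + 30245) + ((7 + (-41/(-30) - 89/(-61)))² + 2*(-41/(-30) - 89/(-61))²) = 57074 + ((7 + (-41*(-1/30) - 89*(-1/61)))² + 2*(-41*(-1/30) - 89*(-1/61))²) = 57074 + ((7 + (41/30 + 89/61))² + 2*(41/30 + 89/61)²) = 57074 + ((7 + 5171/1830)² + 2*(5171/1830)²) = 57074 + ((17981/1830)² + 2*(26739241/3348900)) = 57074 + (323316361/3348900 + 26739241/1674450) = 57074 + 125598281/1116300 = 63837304481/1116300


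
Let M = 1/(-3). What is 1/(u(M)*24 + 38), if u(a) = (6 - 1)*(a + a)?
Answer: -1/42 ≈ -0.023810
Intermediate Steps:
M = -⅓ (M = 1*(-⅓) = -⅓ ≈ -0.33333)
u(a) = 10*a (u(a) = 5*(2*a) = 10*a)
1/(u(M)*24 + 38) = 1/((10*(-⅓))*24 + 38) = 1/(-10/3*24 + 38) = 1/(-80 + 38) = 1/(-42) = -1/42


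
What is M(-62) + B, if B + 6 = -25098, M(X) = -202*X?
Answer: -12580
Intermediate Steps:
B = -25104 (B = -6 - 25098 = -25104)
M(-62) + B = -202*(-62) - 25104 = 12524 - 25104 = -12580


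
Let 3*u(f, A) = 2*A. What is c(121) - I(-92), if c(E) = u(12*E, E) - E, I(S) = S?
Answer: 155/3 ≈ 51.667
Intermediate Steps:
u(f, A) = 2*A/3 (u(f, A) = (2*A)/3 = 2*A/3)
c(E) = -E/3 (c(E) = 2*E/3 - E = -E/3)
c(121) - I(-92) = -1/3*121 - 1*(-92) = -121/3 + 92 = 155/3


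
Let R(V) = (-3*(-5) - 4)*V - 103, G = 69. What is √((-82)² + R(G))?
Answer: 6*√205 ≈ 85.907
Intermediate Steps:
R(V) = -103 + 11*V (R(V) = (15 - 4)*V - 103 = 11*V - 103 = -103 + 11*V)
√((-82)² + R(G)) = √((-82)² + (-103 + 11*69)) = √(6724 + (-103 + 759)) = √(6724 + 656) = √7380 = 6*√205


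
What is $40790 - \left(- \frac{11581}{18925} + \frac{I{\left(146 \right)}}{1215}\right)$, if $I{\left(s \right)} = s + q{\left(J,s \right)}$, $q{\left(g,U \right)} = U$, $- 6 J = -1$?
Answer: $\frac{187585741213}{4598775} \approx 40790.0$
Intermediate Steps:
$J = \frac{1}{6}$ ($J = \left(- \frac{1}{6}\right) \left(-1\right) = \frac{1}{6} \approx 0.16667$)
$I{\left(s \right)} = 2 s$ ($I{\left(s \right)} = s + s = 2 s$)
$40790 - \left(- \frac{11581}{18925} + \frac{I{\left(146 \right)}}{1215}\right) = 40790 - \left(- \frac{11581}{18925} + \frac{2 \cdot 146}{1215}\right) = 40790 - \left(\left(-11581\right) \frac{1}{18925} + 292 \cdot \frac{1}{1215}\right) = 40790 - \left(- \frac{11581}{18925} + \frac{292}{1215}\right) = 40790 - - \frac{1708963}{4598775} = 40790 + \frac{1708963}{4598775} = \frac{187585741213}{4598775}$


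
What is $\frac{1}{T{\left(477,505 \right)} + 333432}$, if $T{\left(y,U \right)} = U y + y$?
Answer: $\frac{1}{574794} \approx 1.7398 \cdot 10^{-6}$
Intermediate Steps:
$T{\left(y,U \right)} = y + U y$
$\frac{1}{T{\left(477,505 \right)} + 333432} = \frac{1}{477 \left(1 + 505\right) + 333432} = \frac{1}{477 \cdot 506 + 333432} = \frac{1}{241362 + 333432} = \frac{1}{574794}$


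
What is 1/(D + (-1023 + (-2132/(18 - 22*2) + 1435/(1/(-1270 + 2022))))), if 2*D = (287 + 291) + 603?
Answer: 2/2157539 ≈ 9.2698e-7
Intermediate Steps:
D = 1181/2 (D = ((287 + 291) + 603)/2 = (578 + 603)/2 = (1/2)*1181 = 1181/2 ≈ 590.50)
1/(D + (-1023 + (-2132/(18 - 22*2) + 1435/(1/(-1270 + 2022))))) = 1/(1181/2 + (-1023 + (-2132/(18 - 22*2) + 1435/(1/(-1270 + 2022))))) = 1/(1181/2 + (-1023 + (-2132/(18 - 44) + 1435/(1/752)))) = 1/(1181/2 + (-1023 + (-2132/(-26) + 1435/(1/752)))) = 1/(1181/2 + (-1023 + (-2132*(-1/26) + 1435*752))) = 1/(1181/2 + (-1023 + (82 + 1079120))) = 1/(1181/2 + (-1023 + 1079202)) = 1/(1181/2 + 1078179) = 1/(2157539/2) = 2/2157539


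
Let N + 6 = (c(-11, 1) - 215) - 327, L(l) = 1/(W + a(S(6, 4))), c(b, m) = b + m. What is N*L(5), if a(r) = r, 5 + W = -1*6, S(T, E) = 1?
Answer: 279/5 ≈ 55.800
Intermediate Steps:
W = -11 (W = -5 - 1*6 = -5 - 6 = -11)
L(l) = -1/10 (L(l) = 1/(-11 + 1) = 1/(-10) = -1/10)
N = -558 (N = -6 + (((-11 + 1) - 215) - 327) = -6 + ((-10 - 215) - 327) = -6 + (-225 - 327) = -6 - 552 = -558)
N*L(5) = -558*(-1/10) = 279/5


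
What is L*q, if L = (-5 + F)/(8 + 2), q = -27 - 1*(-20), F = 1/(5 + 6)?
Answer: 189/55 ≈ 3.4364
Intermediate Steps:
F = 1/11 ≈ 0.090909
q = -7 (q = -27 + 20 = -7)
L = -27/55 (L = (-5 + 1/11)/(8 + 2) = -54/11/10 = -54/11*⅒ = -27/55 ≈ -0.49091)
L*q = -27/55*(-7) = 189/55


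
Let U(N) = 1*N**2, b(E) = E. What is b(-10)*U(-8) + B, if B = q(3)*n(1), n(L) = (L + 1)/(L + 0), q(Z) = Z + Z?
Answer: -628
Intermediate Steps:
q(Z) = 2*Z
n(L) = (1 + L)/L
U(N) = N**2
B = 12 (B = (2*3)*((1 + 1)/1) = 6*(1*2) = 6*2 = 12)
b(-10)*U(-8) + B = -10*(-8)**2 + 12 = -10*64 + 12 = -640 + 12 = -628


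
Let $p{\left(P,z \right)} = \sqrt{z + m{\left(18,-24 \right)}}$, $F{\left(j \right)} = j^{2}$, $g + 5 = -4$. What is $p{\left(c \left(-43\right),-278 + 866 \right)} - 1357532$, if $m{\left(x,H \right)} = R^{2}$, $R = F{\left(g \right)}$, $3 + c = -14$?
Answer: $-1357532 + \sqrt{7149} \approx -1.3574 \cdot 10^{6}$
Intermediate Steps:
$c = -17$ ($c = -3 - 14 = -17$)
$g = -9$ ($g = -5 - 4 = -9$)
$R = 81$ ($R = \left(-9\right)^{2} = 81$)
$m{\left(x,H \right)} = 6561$ ($m{\left(x,H \right)} = 81^{2} = 6561$)
$p{\left(P,z \right)} = \sqrt{6561 + z}$ ($p{\left(P,z \right)} = \sqrt{z + 6561} = \sqrt{6561 + z}$)
$p{\left(c \left(-43\right),-278 + 866 \right)} - 1357532 = \sqrt{6561 + \left(-278 + 866\right)} - 1357532 = \sqrt{6561 + 588} - 1357532 = \sqrt{7149} - 1357532 = -1357532 + \sqrt{7149}$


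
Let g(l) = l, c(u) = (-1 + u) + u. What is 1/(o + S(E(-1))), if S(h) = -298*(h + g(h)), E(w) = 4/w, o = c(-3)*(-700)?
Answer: 1/7284 ≈ 0.00013729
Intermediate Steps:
c(u) = -1 + 2*u
o = 4900 (o = (-1 + 2*(-3))*(-700) = (-1 - 6)*(-700) = -7*(-700) = 4900)
S(h) = -596*h (S(h) = -298*(h + h) = -596*h)
1/(o + S(E(-1))) = 1/(4900 - 2384/(-1)) = 1/(4900 - 2384*(-1)) = 1/(4900 - 596*(-4)) = 1/(4900 + 2384) = 1/7284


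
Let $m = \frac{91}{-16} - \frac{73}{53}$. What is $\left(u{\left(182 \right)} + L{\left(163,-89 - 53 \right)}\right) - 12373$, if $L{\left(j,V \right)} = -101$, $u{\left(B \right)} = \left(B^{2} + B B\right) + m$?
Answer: $\frac{45594361}{848} \approx 53767.0$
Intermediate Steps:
$m = - \frac{5991}{848}$ ($m = 91 \left(- \frac{1}{16}\right) - \frac{73}{53} = - \frac{91}{16} - \frac{73}{53} = - \frac{5991}{848} \approx -7.0649$)
$u{\left(B \right)} = - \frac{5991}{848} + 2 B^{2}$ ($u{\left(B \right)} = \left(B^{2} + B B\right) - \frac{5991}{848} = \left(B^{2} + B^{2}\right) - \frac{5991}{848} = 2 B^{2} - \frac{5991}{848} = - \frac{5991}{848} + 2 B^{2}$)
$\left(u{\left(182 \right)} + L{\left(163,-89 - 53 \right)}\right) - 12373 = \left(\left(- \frac{5991}{848} + 2 \cdot 182^{2}\right) - 101\right) - 12373 = \left(\left(- \frac{5991}{848} + 2 \cdot 33124\right) - 101\right) - 12373 = \left(\left(- \frac{5991}{848} + 66248\right) - 101\right) - 12373 = \left(\frac{56172313}{848} - 101\right) - 12373 = \frac{56086665}{848} - 12373 = \frac{45594361}{848}$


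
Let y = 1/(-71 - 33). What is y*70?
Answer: -35/52 ≈ -0.67308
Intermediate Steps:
y = -1/104 (y = 1/(-104) = -1/104 ≈ -0.0096154)
y*70 = -1/104*70 = -35/52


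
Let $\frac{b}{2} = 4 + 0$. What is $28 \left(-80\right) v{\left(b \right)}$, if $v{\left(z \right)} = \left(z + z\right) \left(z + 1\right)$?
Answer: $-322560$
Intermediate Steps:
$b = 8$ ($b = 2 \left(4 + 0\right) = 2 \cdot 4 = 8$)
$v{\left(z \right)} = 2 z \left(1 + z\right)$
$28 \left(-80\right) v{\left(b \right)} = 28 \left(-80\right) 2 \cdot 8 \left(1 + 8\right) = - 2240 \cdot 2 \cdot 8 \cdot 9 = \left(-2240\right) 144 = -322560$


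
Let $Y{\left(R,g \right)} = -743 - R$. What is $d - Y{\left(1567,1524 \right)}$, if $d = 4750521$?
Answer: $4752831$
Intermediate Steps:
$d - Y{\left(1567,1524 \right)} = 4750521 - \left(-743 - 1567\right) = 4750521 - -2310 = 4750521 + 2310 = 4752831$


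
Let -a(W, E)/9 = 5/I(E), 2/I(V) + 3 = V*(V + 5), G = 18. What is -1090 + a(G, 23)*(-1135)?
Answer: 32736895/2 ≈ 1.6368e+7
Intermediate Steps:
I(V) = 2/(-3 + V*(5 + V)) (I(V) = 2/(-3 + V*(V + 5)) = 2/(-3 + V*(5 + V)))
a(W, E) = 135/2 - 225*E/2 - 45*E²/2 (a(W, E) = -45/(2/(-3 + E² + 5*E)) = -45*(-3/2 + E²/2 + 5*E/2) = -9*(-15/2 + 5*E²/2 + 25*E/2) = 135/2 - 225*E/2 - 45*E²/2)
-1090 + a(G, 23)*(-1135) = -1090 + (135/2 - 225/2*23 - 45/2*23²)*(-1135) = -1090 + (135/2 - 5175/2 - 45/2*529)*(-1135) = -1090 + (135/2 - 5175/2 - 23805/2)*(-1135) = -1090 - 28845/2*(-1135) = -1090 + 32739075/2 = 32736895/2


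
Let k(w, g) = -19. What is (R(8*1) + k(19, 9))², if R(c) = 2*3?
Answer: 169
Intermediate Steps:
R(c) = 6
(R(8*1) + k(19, 9))² = (6 - 19)² = (-13)² = 169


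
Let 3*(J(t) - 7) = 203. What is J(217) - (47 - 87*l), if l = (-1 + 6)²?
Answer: 6608/3 ≈ 2202.7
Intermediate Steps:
J(t) = 224/3 (J(t) = 7 + (⅓)*203 = 7 + 203/3 = 224/3)
l = 25 (l = 5² = 25)
J(217) - (47 - 87*l) = 224/3 - (47 - 87*25) = 224/3 - (47 - 2175) = 224/3 - 1*(-2128) = 224/3 + 2128 = 6608/3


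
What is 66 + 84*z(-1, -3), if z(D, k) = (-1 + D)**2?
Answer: 402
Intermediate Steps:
66 + 84*z(-1, -3) = 66 + 84*(-1 - 1)**2 = 66 + 84*(-2)**2 = 66 + 84*4 = 66 + 336 = 402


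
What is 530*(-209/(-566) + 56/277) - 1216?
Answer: -71582371/78391 ≈ -913.15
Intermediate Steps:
530*(-209/(-566) + 56/277) - 1216 = 530*(-209*(-1/566) + 56*(1/277)) - 1216 = 530*(209/566 + 56/277) - 1216 = 530*(89589/156782) - 1216 = 23741085/78391 - 1216 = -71582371/78391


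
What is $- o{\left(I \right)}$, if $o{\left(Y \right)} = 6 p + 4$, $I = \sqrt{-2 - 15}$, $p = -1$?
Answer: $2$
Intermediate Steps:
$I = i \sqrt{17}$ ($I = \sqrt{-17} = i \sqrt{17} \approx 4.1231 i$)
$o{\left(Y \right)} = -2$ ($o{\left(Y \right)} = 6 \left(-1\right) + 4 = -6 + 4 = -2$)
$- o{\left(I \right)} = \left(-1\right) \left(-2\right) = 2$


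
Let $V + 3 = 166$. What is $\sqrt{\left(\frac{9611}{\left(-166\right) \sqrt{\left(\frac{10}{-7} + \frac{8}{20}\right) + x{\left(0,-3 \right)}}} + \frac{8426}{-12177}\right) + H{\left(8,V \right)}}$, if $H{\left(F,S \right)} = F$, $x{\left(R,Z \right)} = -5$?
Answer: $\frac{\sqrt{1220772450067320 + 45836542712646 i \sqrt{7385}}}{12924594} \approx 3.9997 + 2.9478 i$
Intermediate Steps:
$V = 163$ ($V = -3 + 166 = 163$)
$\sqrt{\left(\frac{9611}{\left(-166\right) \sqrt{\left(\frac{10}{-7} + \frac{8}{20}\right) + x{\left(0,-3 \right)}}} + \frac{8426}{-12177}\right) + H{\left(8,V \right)}} = \sqrt{\left(\frac{9611}{\left(-166\right) \sqrt{\left(\frac{10}{-7} + \frac{8}{20}\right) - 5}} + \frac{8426}{-12177}\right) + 8} = \sqrt{\left(\frac{9611}{\left(-166\right) \sqrt{\left(10 \left(- \frac{1}{7}\right) + 8 \cdot \frac{1}{20}\right) - 5}} + 8426 \left(- \frac{1}{12177}\right)\right) + 8} = \sqrt{\left(\frac{9611}{\left(-166\right) \sqrt{\left(- \frac{10}{7} + \frac{2}{5}\right) - 5}} - \frac{766}{1107}\right) + 8} = \sqrt{\left(\frac{9611}{\left(-166\right) \sqrt{- \frac{36}{35} - 5}} - \frac{766}{1107}\right) + 8} = \sqrt{\left(\frac{9611}{\left(-166\right) \sqrt{- \frac{211}{35}}} - \frac{766}{1107}\right) + 8} = \sqrt{\left(\frac{9611}{\left(-166\right) \frac{i \sqrt{7385}}{35}} - \frac{766}{1107}\right) + 8} = \sqrt{\left(\frac{9611}{\left(- \frac{166}{35}\right) i \sqrt{7385}} - \frac{766}{1107}\right) + 8} = \sqrt{\left(9611 \frac{i \sqrt{7385}}{35026} - \frac{766}{1107}\right) + 8} = \sqrt{\left(\frac{9611 i \sqrt{7385}}{35026} - \frac{766}{1107}\right) + 8} = \sqrt{\left(- \frac{766}{1107} + \frac{9611 i \sqrt{7385}}{35026}\right) + 8} = \sqrt{\frac{8090}{1107} + \frac{9611 i \sqrt{7385}}{35026}}$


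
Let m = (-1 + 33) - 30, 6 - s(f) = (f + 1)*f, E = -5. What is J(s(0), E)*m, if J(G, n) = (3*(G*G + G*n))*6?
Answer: 216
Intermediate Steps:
s(f) = 6 - f*(1 + f) (s(f) = 6 - (f + 1)*f = 6 - (1 + f)*f = 6 - f*(1 + f))
J(G, n) = 18*G² + 18*G*n (J(G, n) = (3*(G² + G*n))*6 = (3*G² + 3*G*n)*6 = 18*G² + 18*G*n)
m = 2 (m = 32 - 30 = 2)
J(s(0), E)*m = (18*(6 - 1*0 - 1*0²)*((6 - 1*0 - 1*0²) - 5))*2 = (18*(6 + 0 - 1*0)*((6 + 0 - 1*0) - 5))*2 = (18*(6 + 0 + 0)*((6 + 0 + 0) - 5))*2 = (18*6*(6 - 5))*2 = (18*6*1)*2 = 108*2 = 216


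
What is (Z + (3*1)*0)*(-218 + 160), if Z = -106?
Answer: 6148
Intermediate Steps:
(Z + (3*1)*0)*(-218 + 160) = (-106 + (3*1)*0)*(-218 + 160) = (-106 + 3*0)*(-58) = (-106 + 0)*(-58) = -106*(-58) = 6148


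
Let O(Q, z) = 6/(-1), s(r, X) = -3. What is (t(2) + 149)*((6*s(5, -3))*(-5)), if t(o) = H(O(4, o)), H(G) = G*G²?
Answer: -6030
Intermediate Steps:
O(Q, z) = -6 (O(Q, z) = 6*(-1) = -6)
H(G) = G³
t(o) = -216 (t(o) = (-6)³ = -216)
(t(2) + 149)*((6*s(5, -3))*(-5)) = (-216 + 149)*((6*(-3))*(-5)) = -(-1206)*(-5) = -67*90 = -6030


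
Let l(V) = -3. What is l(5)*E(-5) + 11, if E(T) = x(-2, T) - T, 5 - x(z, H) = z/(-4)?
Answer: -35/2 ≈ -17.500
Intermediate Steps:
x(z, H) = 5 + z/4 (x(z, H) = 5 - z/(-4) = 5 - z*(-1)/4 = 5 - (-1)*z/4 = 5 + z/4)
E(T) = 9/2 - T (E(T) = (5 + (¼)*(-2)) - T = (5 - ½) - T = 9/2 - T)
l(5)*E(-5) + 11 = -3*(9/2 - 1*(-5)) + 11 = -3*(9/2 + 5) + 11 = -3*19/2 + 11 = -57/2 + 11 = -35/2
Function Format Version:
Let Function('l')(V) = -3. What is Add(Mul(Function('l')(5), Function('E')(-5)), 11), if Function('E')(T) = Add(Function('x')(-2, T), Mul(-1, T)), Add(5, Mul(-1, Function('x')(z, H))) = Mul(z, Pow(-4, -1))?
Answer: Rational(-35, 2) ≈ -17.500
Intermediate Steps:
Function('x')(z, H) = Add(5, Mul(Rational(1, 4), z)) (Function('x')(z, H) = Add(5, Mul(-1, Mul(z, Pow(-4, -1)))) = Add(5, Mul(-1, Mul(z, Rational(-1, 4)))) = Add(5, Mul(-1, Mul(Rational(-1, 4), z))) = Add(5, Mul(Rational(1, 4), z)))
Function('E')(T) = Add(Rational(9, 2), Mul(-1, T)) (Function('E')(T) = Add(Add(5, Mul(Rational(1, 4), -2)), Mul(-1, T)) = Add(Add(5, Rational(-1, 2)), Mul(-1, T)) = Add(Rational(9, 2), Mul(-1, T)))
Add(Mul(Function('l')(5), Function('E')(-5)), 11) = Add(Mul(-3, Add(Rational(9, 2), Mul(-1, -5))), 11) = Add(Mul(-3, Add(Rational(9, 2), 5)), 11) = Add(Mul(-3, Rational(19, 2)), 11) = Add(Rational(-57, 2), 11) = Rational(-35, 2)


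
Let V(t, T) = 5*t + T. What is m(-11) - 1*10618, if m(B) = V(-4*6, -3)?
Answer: -10741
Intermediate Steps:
V(t, T) = T + 5*t
m(B) = -123 (m(B) = -3 + 5*(-4*6) = -3 + 5*(-24) = -3 - 120 = -123)
m(-11) - 1*10618 = -123 - 1*10618 = -123 - 10618 = -10741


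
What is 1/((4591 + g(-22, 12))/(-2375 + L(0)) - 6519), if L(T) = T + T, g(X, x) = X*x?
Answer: -2375/15486952 ≈ -0.00015335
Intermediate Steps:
L(T) = 2*T
1/((4591 + g(-22, 12))/(-2375 + L(0)) - 6519) = 1/((4591 - 22*12)/(-2375 + 2*0) - 6519) = 1/((4591 - 264)/(-2375 + 0) - 6519) = 1/(4327/(-2375) - 6519) = 1/(4327*(-1/2375) - 6519) = 1/(-4327/2375 - 6519) = 1/(-15486952/2375) = -2375/15486952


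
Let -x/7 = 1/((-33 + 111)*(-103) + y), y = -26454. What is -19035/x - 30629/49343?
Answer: -4627521065549/49343 ≈ -9.3783e+7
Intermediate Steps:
x = 7/34488 (x = -7/((-33 + 111)*(-103) - 26454) = -7/(78*(-103) - 26454) = -7/(-8034 - 26454) = -7/(-34488) = -7*(-1/34488) = 7/34488 ≈ 0.00020297)
-19035/x - 30629/49343 = -19035/7/34488 - 30629/49343 = -19035*34488/7 - 30629*1/49343 = -656479080/7 - 30629/49343 = -4627521065549/49343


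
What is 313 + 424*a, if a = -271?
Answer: -114591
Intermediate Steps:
313 + 424*a = 313 + 424*(-271) = 313 - 114904 = -114591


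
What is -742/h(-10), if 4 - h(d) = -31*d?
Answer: 371/153 ≈ 2.4248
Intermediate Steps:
h(d) = 4 + 31*d (h(d) = 4 - (-31)*d = 4 + 31*d)
-742/h(-10) = -742/(4 + 31*(-10)) = -742/(4 - 310) = -742/(-306) = -742*(-1/306) = 371/153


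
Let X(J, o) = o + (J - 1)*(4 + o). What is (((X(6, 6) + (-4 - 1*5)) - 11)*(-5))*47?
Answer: -8460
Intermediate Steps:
X(J, o) = o + (-1 + J)*(4 + o)
(((X(6, 6) + (-4 - 1*5)) - 11)*(-5))*47 = ((((-4 + 4*6 + 6*6) + (-4 - 1*5)) - 11)*(-5))*47 = ((((-4 + 24 + 36) + (-4 - 5)) - 11)*(-5))*47 = (((56 - 9) - 11)*(-5))*47 = ((47 - 11)*(-5))*47 = (36*(-5))*47 = -180*47 = -8460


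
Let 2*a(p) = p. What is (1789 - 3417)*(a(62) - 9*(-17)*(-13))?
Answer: 3187624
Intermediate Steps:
a(p) = p/2
(1789 - 3417)*(a(62) - 9*(-17)*(-13)) = (1789 - 3417)*((½)*62 - 9*(-17)*(-13)) = -1628*(31 + 153*(-13)) = -1628*(31 - 1989) = -1628*(-1958) = 3187624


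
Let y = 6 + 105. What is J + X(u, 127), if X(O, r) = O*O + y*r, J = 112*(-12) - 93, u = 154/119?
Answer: 3659224/289 ≈ 12662.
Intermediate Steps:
y = 111
u = 22/17 (u = 154*(1/119) = 22/17 ≈ 1.2941)
J = -1437 (J = -1344 - 93 = -1437)
X(O, r) = O**2 + 111*r (X(O, r) = O*O + 111*r = O**2 + 111*r)
J + X(u, 127) = -1437 + ((22/17)**2 + 111*127) = -1437 + (484/289 + 14097) = -1437 + 4074517/289 = 3659224/289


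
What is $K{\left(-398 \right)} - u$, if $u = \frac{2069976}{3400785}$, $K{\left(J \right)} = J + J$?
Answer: $- \frac{903031612}{1133595} \approx -796.61$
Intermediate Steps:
$K{\left(J \right)} = 2 J$
$u = \frac{689992}{1133595}$ ($u = 2069976 \cdot \frac{1}{3400785} = \frac{689992}{1133595} \approx 0.60868$)
$K{\left(-398 \right)} - u = 2 \left(-398\right) - \frac{689992}{1133595} = -796 - \frac{689992}{1133595} = - \frac{903031612}{1133595}$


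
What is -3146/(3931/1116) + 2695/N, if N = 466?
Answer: -1625502131/1831846 ≈ -887.36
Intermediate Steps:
-3146/(3931/1116) + 2695/N = -3146/(3931/1116) + 2695/466 = -3146/(3931*(1/1116)) + 2695*(1/466) = -3146/3931/1116 + 2695/466 = -3146*1116/3931 + 2695/466 = -3510936/3931 + 2695/466 = -1625502131/1831846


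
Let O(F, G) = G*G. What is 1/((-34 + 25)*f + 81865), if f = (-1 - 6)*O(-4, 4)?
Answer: 1/82873 ≈ 1.2067e-5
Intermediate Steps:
O(F, G) = G**2
f = -112 (f = (-1 - 6)*4**2 = -7*16 = -112)
1/((-34 + 25)*f + 81865) = 1/((-34 + 25)*(-112) + 81865) = 1/(-9*(-112) + 81865) = 1/(1008 + 81865) = 1/82873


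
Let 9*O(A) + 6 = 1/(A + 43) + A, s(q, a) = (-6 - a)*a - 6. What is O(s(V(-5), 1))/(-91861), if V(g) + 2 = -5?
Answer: 569/24802470 ≈ 2.2941e-5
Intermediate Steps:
V(g) = -7 (V(g) = -2 - 5 = -7)
s(q, a) = -6 + a*(-6 - a) (s(q, a) = a*(-6 - a) - 6 = -6 + a*(-6 - a))
O(A) = -⅔ + A/9 + 1/(9*(43 + A)) (O(A) = -⅔ + (1/(A + 43) + A)/9 = -⅔ + (1/(43 + A) + A)/9 = -⅔ + (A + 1/(43 + A))/9 = -⅔ + (A/9 + 1/(9*(43 + A))) = -⅔ + A/9 + 1/(9*(43 + A)))
O(s(V(-5), 1))/(-91861) = ((-257 + (-6 - 1*1² - 6*1)² + 37*(-6 - 1*1² - 6*1))/(9*(43 + (-6 - 1*1² - 6*1))))/(-91861) = ((-257 + (-6 - 1*1 - 6)² + 37*(-6 - 1*1 - 6))/(9*(43 + (-6 - 1*1 - 6))))*(-1/91861) = ((-257 + (-6 - 1 - 6)² + 37*(-6 - 1 - 6))/(9*(43 + (-6 - 1 - 6))))*(-1/91861) = ((-257 + (-13)² + 37*(-13))/(9*(43 - 13)))*(-1/91861) = ((⅑)*(-257 + 169 - 481)/30)*(-1/91861) = ((⅑)*(1/30)*(-569))*(-1/91861) = -569/270*(-1/91861) = 569/24802470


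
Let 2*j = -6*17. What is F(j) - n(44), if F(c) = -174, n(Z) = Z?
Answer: -218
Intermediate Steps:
j = -51 (j = (-6*17)/2 = (½)*(-102) = -51)
F(j) - n(44) = -174 - 1*44 = -174 - 44 = -218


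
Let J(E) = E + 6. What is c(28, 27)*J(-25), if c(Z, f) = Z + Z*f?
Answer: -14896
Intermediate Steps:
J(E) = 6 + E
c(28, 27)*J(-25) = (28*(1 + 27))*(6 - 25) = (28*28)*(-19) = 784*(-19) = -14896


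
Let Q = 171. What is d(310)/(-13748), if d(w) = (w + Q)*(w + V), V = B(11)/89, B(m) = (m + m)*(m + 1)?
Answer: -6698887/611786 ≈ -10.950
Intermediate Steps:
B(m) = 2*m*(1 + m) (B(m) = (2*m)*(1 + m) = 2*m*(1 + m))
V = 264/89 (V = (2*11*(1 + 11))/89 = (2*11*12)*(1/89) = 264*(1/89) = 264/89 ≈ 2.9663)
d(w) = (171 + w)*(264/89 + w) (d(w) = (w + 171)*(w + 264/89) = (171 + w)*(264/89 + w))
d(310)/(-13748) = (45144/89 + 310² + (15483/89)*310)/(-13748) = (45144/89 + 96100 + 4799730/89)*(-1/13748) = (13397774/89)*(-1/13748) = -6698887/611786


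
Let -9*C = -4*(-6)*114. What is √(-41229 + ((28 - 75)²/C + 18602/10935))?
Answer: I*√39065973539595/30780 ≈ 203.06*I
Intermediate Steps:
C = -304 (C = -(-4*(-6))*114/9 = -8*114/3 = -⅑*2736 = -304)
√(-41229 + ((28 - 75)²/C + 18602/10935)) = √(-41229 + ((28 - 75)²/(-304) + 18602/10935)) = √(-41229 + ((-47)²*(-1/304) + 18602*(1/10935))) = √(-41229 + (2209*(-1/304) + 18602/10935)) = √(-41229 + (-2209/304 + 18602/10935)) = √(-41229 - 18500407/3324240) = √(-137073591367/3324240) = I*√39065973539595/30780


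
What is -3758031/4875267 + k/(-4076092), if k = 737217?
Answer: -6304069935597/6624012272188 ≈ -0.95170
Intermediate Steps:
-3758031/4875267 + k/(-4076092) = -3758031/4875267 + 737217/(-4076092) = -3758031*1/4875267 + 737217*(-1/4076092) = -1252677/1625089 - 737217/4076092 = -6304069935597/6624012272188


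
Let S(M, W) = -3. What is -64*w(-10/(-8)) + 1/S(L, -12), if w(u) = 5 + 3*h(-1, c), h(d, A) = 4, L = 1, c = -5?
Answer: -3265/3 ≈ -1088.3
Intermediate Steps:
w(u) = 17 (w(u) = 5 + 3*4 = 5 + 12 = 17)
-64*w(-10/(-8)) + 1/S(L, -12) = -64*17 + 1/(-3) = -1088 - 1/3 = -3265/3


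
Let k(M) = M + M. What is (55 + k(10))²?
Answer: 5625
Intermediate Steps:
k(M) = 2*M
(55 + k(10))² = (55 + 2*10)² = (55 + 20)² = 75² = 5625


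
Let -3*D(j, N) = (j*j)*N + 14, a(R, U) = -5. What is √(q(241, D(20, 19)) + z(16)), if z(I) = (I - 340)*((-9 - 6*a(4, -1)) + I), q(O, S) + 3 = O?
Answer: 5*I*√470 ≈ 108.4*I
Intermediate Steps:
D(j, N) = -14/3 - N*j²/3 (D(j, N) = -((j*j)*N + 14)/3 = -(j²*N + 14)/3 = -(N*j² + 14)/3 = -(14 + N*j²)/3 = -14/3 - N*j²/3)
q(O, S) = -3 + O
z(I) = (-340 + I)*(21 + I) (z(I) = (I - 340)*((-9 - 6*(-5)) + I) = (-340 + I)*((-9 + 30) + I) = (-340 + I)*(21 + I))
√(q(241, D(20, 19)) + z(16)) = √((-3 + 241) + (-7140 + 16² - 319*16)) = √(238 + (-7140 + 256 - 5104)) = √(238 - 11988) = √(-11750) = 5*I*√470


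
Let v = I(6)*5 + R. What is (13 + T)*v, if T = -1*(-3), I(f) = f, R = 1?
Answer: 496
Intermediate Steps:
T = 3
v = 31 (v = 6*5 + 1 = 30 + 1 = 31)
(13 + T)*v = (13 + 3)*31 = 16*31 = 496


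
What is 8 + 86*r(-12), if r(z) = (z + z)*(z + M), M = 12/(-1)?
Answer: 49544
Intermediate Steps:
M = -12 (M = 12*(-1) = -12)
r(z) = 2*z*(-12 + z) (r(z) = (z + z)*(z - 12) = (2*z)*(-12 + z) = 2*z*(-12 + z))
8 + 86*r(-12) = 8 + 86*(2*(-12)*(-12 - 12)) = 8 + 86*(2*(-12)*(-24)) = 8 + 86*576 = 8 + 49536 = 49544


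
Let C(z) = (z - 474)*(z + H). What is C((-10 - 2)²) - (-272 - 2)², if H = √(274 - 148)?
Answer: -122596 - 990*√14 ≈ -1.2630e+5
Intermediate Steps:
H = 3*√14 (H = √126 = 3*√14 ≈ 11.225)
C(z) = (-474 + z)*(z + 3*√14) (C(z) = (z - 474)*(z + 3*√14) = (-474 + z)*(z + 3*√14))
C((-10 - 2)²) - (-272 - 2)² = (((-10 - 2)²)² - 1422*√14 - 474*(-10 - 2)² + 3*(-10 - 2)²*√14) - (-272 - 2)² = (((-12)²)² - 1422*√14 - 474*(-12)² + 3*(-12)²*√14) - 1*(-274)² = (144² - 1422*√14 - 474*144 + 3*144*√14) - 1*75076 = (20736 - 1422*√14 - 68256 + 432*√14) - 75076 = (-47520 - 990*√14) - 75076 = -122596 - 990*√14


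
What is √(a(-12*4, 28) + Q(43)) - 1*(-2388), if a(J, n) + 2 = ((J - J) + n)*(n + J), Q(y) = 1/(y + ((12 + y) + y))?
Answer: 2388 + I*√11172981/141 ≈ 2388.0 + 23.706*I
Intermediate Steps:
Q(y) = 1/(12 + 3*y) (Q(y) = 1/(y + (12 + 2*y)) = 1/(12 + 3*y))
a(J, n) = -2 + n*(J + n) (a(J, n) = -2 + ((J - J) + n)*(n + J) = -2 + (0 + n)*(J + n) = -2 + n*(J + n))
√(a(-12*4, 28) + Q(43)) - 1*(-2388) = √((-2 + 28² - 12*4*28) + 1/(3*(4 + 43))) - 1*(-2388) = √((-2 + 784 - 48*28) + (⅓)/47) + 2388 = √((-2 + 784 - 1344) + (⅓)*(1/47)) + 2388 = √(-562 + 1/141) + 2388 = √(-79241/141) + 2388 = I*√11172981/141 + 2388 = 2388 + I*√11172981/141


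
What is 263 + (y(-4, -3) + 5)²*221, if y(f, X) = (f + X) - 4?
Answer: 8219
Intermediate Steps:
y(f, X) = -4 + X + f (y(f, X) = (X + f) - 4 = -4 + X + f)
263 + (y(-4, -3) + 5)²*221 = 263 + ((-4 - 3 - 4) + 5)²*221 = 263 + (-11 + 5)²*221 = 263 + (-6)²*221 = 263 + 36*221 = 263 + 7956 = 8219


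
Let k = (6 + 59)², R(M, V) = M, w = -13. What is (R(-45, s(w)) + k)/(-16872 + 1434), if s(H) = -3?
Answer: -2090/7719 ≈ -0.27076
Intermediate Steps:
k = 4225 (k = 65² = 4225)
(R(-45, s(w)) + k)/(-16872 + 1434) = (-45 + 4225)/(-16872 + 1434) = 4180/(-15438) = 4180*(-1/15438) = -2090/7719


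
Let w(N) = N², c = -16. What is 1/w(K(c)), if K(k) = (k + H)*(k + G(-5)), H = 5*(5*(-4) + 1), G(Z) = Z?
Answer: 1/5433561 ≈ 1.8404e-7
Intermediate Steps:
H = -95 (H = 5*(-20 + 1) = 5*(-19) = -95)
K(k) = (-95 + k)*(-5 + k) (K(k) = (k - 95)*(k - 5) = (-95 + k)*(-5 + k))
1/w(K(c)) = 1/((475 + (-16)² - 100*(-16))²) = 1/((475 + 256 + 1600)²) = 1/(2331²) = 1/5433561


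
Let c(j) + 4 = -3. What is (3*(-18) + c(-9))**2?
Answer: 3721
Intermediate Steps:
c(j) = -7 (c(j) = -4 - 3 = -7)
(3*(-18) + c(-9))**2 = (3*(-18) - 7)**2 = (-54 - 7)**2 = (-61)**2 = 3721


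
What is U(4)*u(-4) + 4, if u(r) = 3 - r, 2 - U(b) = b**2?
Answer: -94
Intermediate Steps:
U(b) = 2 - b**2
U(4)*u(-4) + 4 = (2 - 1*4**2)*(3 - 1*(-4)) + 4 = (2 - 1*16)*(3 + 4) + 4 = (2 - 16)*7 + 4 = -14*7 + 4 = -98 + 4 = -94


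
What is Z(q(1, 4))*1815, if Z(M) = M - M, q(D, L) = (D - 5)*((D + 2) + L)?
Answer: 0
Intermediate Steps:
q(D, L) = (-5 + D)*(2 + D + L) (q(D, L) = (-5 + D)*((2 + D) + L) = (-5 + D)*(2 + D + L))
Z(M) = 0
Z(q(1, 4))*1815 = 0*1815 = 0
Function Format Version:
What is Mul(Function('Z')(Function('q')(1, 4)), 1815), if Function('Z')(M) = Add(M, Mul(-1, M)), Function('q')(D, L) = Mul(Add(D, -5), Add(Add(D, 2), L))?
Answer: 0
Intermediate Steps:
Function('q')(D, L) = Mul(Add(-5, D), Add(2, D, L)) (Function('q')(D, L) = Mul(Add(-5, D), Add(Add(2, D), L)) = Mul(Add(-5, D), Add(2, D, L)))
Function('Z')(M) = 0
Mul(Function('Z')(Function('q')(1, 4)), 1815) = Mul(0, 1815) = 0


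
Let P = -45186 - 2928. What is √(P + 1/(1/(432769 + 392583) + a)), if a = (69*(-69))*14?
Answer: 5*I*√5824549032719382668282426/55013012207 ≈ 219.35*I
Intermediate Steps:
a = -66654 (a = -4761*14 = -66654)
P = -48114
√(P + 1/(1/(432769 + 392583) + a)) = √(-48114 + 1/(1/(432769 + 392583) - 66654)) = √(-48114 + 1/(1/825352 - 66654)) = √(-48114 + 1/(-55013012207/825352)) = √(-48114 - 825352/55013012207) = √(-2646896070152950/55013012207) = 5*I*√5824549032719382668282426/55013012207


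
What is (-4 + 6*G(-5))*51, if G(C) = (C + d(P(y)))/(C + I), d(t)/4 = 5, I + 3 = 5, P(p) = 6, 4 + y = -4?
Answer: -1734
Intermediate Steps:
y = -8 (y = -4 - 4 = -8)
I = 2 (I = -3 + 5 = 2)
d(t) = 20 (d(t) = 4*5 = 20)
G(C) = (20 + C)/(2 + C) (G(C) = (C + 20)/(C + 2) = (20 + C)/(2 + C))
(-4 + 6*G(-5))*51 = (-4 + 6*((20 - 5)/(2 - 5)))*51 = (-4 + 6*(15/(-3)))*51 = (-4 + 6*(-1/3*15))*51 = (-4 + 6*(-5))*51 = (-4 - 30)*51 = -34*51 = -1734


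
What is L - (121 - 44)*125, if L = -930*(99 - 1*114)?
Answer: 4325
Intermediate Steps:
L = 13950 (L = -930*(99 - 114) = -930*(-15) = 13950)
L - (121 - 44)*125 = 13950 - (121 - 44)*125 = 13950 - 77*125 = 13950 - 1*9625 = 13950 - 9625 = 4325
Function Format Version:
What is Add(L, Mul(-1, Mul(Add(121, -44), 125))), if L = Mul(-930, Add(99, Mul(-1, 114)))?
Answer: 4325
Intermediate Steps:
L = 13950 (L = Mul(-930, Add(99, -114)) = Mul(-930, -15) = 13950)
Add(L, Mul(-1, Mul(Add(121, -44), 125))) = Add(13950, Mul(-1, Mul(Add(121, -44), 125))) = Add(13950, Mul(-1, Mul(77, 125))) = Add(13950, Mul(-1, 9625)) = Add(13950, -9625) = 4325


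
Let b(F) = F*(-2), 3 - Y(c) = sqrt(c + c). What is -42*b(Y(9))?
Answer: 252 - 252*sqrt(2) ≈ -104.38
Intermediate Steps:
Y(c) = 3 - sqrt(2)*sqrt(c) (Y(c) = 3 - sqrt(c + c) = 3 - sqrt(2*c) = 3 - sqrt(2)*sqrt(c))
b(F) = -2*F
-42*b(Y(9)) = -(-84)*(3 - sqrt(2)*sqrt(9)) = -(-84)*(3 - 1*sqrt(2)*3) = -(-84)*(3 - 3*sqrt(2)) = -42*(-6 + 6*sqrt(2)) = 252 - 252*sqrt(2)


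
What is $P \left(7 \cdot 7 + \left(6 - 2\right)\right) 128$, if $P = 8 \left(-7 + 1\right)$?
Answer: $-325632$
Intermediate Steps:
$P = -48$ ($P = 8 \left(-6\right) = -48$)
$P \left(7 \cdot 7 + \left(6 - 2\right)\right) 128 = - 48 \left(7 \cdot 7 + \left(6 - 2\right)\right) 128 = - 48 \left(49 + \left(6 - 2\right)\right) 128 = - 48 \left(49 + 4\right) 128 = \left(-48\right) 53 \cdot 128 = \left(-2544\right) 128 = -325632$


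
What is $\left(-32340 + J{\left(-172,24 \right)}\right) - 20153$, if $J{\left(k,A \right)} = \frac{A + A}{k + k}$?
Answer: $- \frac{2257205}{43} \approx -52493.0$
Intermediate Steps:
$J{\left(k,A \right)} = \frac{A}{k}$ ($J{\left(k,A \right)} = \frac{2 A}{2 k} = 2 A \frac{1}{2 k} = \frac{A}{k}$)
$\left(-32340 + J{\left(-172,24 \right)}\right) - 20153 = \left(-32340 + \frac{24}{-172}\right) - 20153 = \left(-32340 + 24 \left(- \frac{1}{172}\right)\right) - 20153 = \left(-32340 - \frac{6}{43}\right) - 20153 = - \frac{1390626}{43} - 20153 = - \frac{2257205}{43}$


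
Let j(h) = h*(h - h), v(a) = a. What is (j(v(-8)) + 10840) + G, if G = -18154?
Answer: -7314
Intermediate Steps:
j(h) = 0 (j(h) = h*0 = 0)
(j(v(-8)) + 10840) + G = (0 + 10840) - 18154 = 10840 - 18154 = -7314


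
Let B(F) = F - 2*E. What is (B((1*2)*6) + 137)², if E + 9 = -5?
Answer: 31329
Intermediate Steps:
E = -14 (E = -9 - 5 = -14)
B(F) = 28 + F (B(F) = F - 2*(-14) = F + 28 = 28 + F)
(B((1*2)*6) + 137)² = ((28 + (1*2)*6) + 137)² = ((28 + 2*6) + 137)² = ((28 + 12) + 137)² = (40 + 137)² = 177² = 31329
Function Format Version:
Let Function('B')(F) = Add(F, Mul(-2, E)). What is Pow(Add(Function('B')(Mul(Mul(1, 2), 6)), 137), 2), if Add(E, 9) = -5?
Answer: 31329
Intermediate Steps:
E = -14 (E = Add(-9, -5) = -14)
Function('B')(F) = Add(28, F) (Function('B')(F) = Add(F, Mul(-2, -14)) = Add(F, 28) = Add(28, F))
Pow(Add(Function('B')(Mul(Mul(1, 2), 6)), 137), 2) = Pow(Add(Add(28, Mul(Mul(1, 2), 6)), 137), 2) = Pow(Add(Add(28, Mul(2, 6)), 137), 2) = Pow(Add(Add(28, 12), 137), 2) = Pow(Add(40, 137), 2) = Pow(177, 2) = 31329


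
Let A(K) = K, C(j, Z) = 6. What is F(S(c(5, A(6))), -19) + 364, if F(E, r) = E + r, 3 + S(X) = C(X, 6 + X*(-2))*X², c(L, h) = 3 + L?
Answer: 726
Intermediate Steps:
S(X) = -3 + 6*X²
F(S(c(5, A(6))), -19) + 364 = ((-3 + 6*(3 + 5)²) - 19) + 364 = ((-3 + 6*8²) - 19) + 364 = ((-3 + 6*64) - 19) + 364 = ((-3 + 384) - 19) + 364 = (381 - 19) + 364 = 362 + 364 = 726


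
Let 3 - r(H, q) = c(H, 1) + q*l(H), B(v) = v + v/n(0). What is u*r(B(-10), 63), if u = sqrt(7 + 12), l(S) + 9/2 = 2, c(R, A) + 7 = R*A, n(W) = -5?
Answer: 351*sqrt(19)/2 ≈ 764.99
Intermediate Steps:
c(R, A) = -7 + A*R (c(R, A) = -7 + R*A = -7 + A*R)
l(S) = -5/2 (l(S) = -9/2 + 2 = -5/2)
u = sqrt(19) ≈ 4.3589
B(v) = 4*v/5 (B(v) = v + v/(-5) = v + v*(-1/5) = v - v/5 = 4*v/5)
r(H, q) = 10 - H + 5*q/2 (r(H, q) = 3 - ((-7 + 1*H) + q*(-5/2)) = 3 - ((-7 + H) - 5*q/2) = 3 - (-7 + H - 5*q/2) = 3 + (7 - H + 5*q/2) = 10 - H + 5*q/2)
u*r(B(-10), 63) = sqrt(19)*(10 - 4*(-10)/5 + (5/2)*63) = sqrt(19)*(10 - 1*(-8) + 315/2) = sqrt(19)*(10 + 8 + 315/2) = sqrt(19)*(351/2) = 351*sqrt(19)/2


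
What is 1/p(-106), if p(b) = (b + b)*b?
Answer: 1/22472 ≈ 4.4500e-5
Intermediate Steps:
p(b) = 2*b² (p(b) = (2*b)*b = 2*b²)
1/p(-106) = 1/(2*(-106)²) = 1/(2*11236) = 1/22472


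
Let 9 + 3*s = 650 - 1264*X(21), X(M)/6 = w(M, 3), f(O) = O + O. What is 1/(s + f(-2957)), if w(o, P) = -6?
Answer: 3/28403 ≈ 0.00010562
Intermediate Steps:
f(O) = 2*O
X(M) = -36 (X(M) = 6*(-6) = -36)
s = 46145/3 (s = -3 + (650 - 1264*(-36))/3 = -3 + (650 + 45504)/3 = -3 + (⅓)*46154 = -3 + 46154/3 = 46145/3 ≈ 15382.)
1/(s + f(-2957)) = 1/(46145/3 + 2*(-2957)) = 1/(46145/3 - 5914) = 1/(28403/3) = 3/28403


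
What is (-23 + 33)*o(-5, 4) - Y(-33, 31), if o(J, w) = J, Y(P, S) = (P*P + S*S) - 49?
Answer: -2051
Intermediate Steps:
Y(P, S) = -49 + P² + S² (Y(P, S) = (P² + S²) - 49 = -49 + P² + S²)
(-23 + 33)*o(-5, 4) - Y(-33, 31) = (-23 + 33)*(-5) - (-49 + (-33)² + 31²) = 10*(-5) - (-49 + 1089 + 961) = -50 - 1*2001 = -50 - 2001 = -2051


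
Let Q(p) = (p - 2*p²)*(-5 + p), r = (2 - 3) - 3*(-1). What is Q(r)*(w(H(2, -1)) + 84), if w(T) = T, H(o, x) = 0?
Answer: 1512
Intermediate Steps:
r = 2 (r = -1 + 3 = 2)
Q(p) = (-5 + p)*(p - 2*p²)
Q(r)*(w(H(2, -1)) + 84) = (2*(-5 - 2*2² + 11*2))*(0 + 84) = (2*(-5 - 2*4 + 22))*84 = (2*(-5 - 8 + 22))*84 = (2*9)*84 = 18*84 = 1512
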